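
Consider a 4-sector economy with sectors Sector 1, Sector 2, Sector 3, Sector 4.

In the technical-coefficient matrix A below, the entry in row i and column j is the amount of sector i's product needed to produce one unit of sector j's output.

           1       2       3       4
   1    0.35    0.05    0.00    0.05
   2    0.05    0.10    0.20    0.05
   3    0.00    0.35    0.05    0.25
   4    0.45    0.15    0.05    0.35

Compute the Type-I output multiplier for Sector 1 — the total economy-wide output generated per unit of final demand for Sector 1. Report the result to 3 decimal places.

m_1 = 3.560

I − A =
  [   0.65    -0.05     0.00    -0.05]
  [  -0.05     0.90    -0.20    -0.05]
  [   0.00    -0.35     0.95    -0.25]
  [  -0.45    -0.15    -0.05     0.65]
Compute the cofactors C_ij = (−1)^(i+j)·(3×3 minor ij) of I−A; the adjugate is their transpose:
adj(I−A) = Cᵀ =
  [ 0.483500   0.038250   0.010375   0.044125]
  [ 0.074125   0.371875   0.081750   0.065750]
  [ 0.122375   0.170000   0.352000   0.157875]
  [ 0.361250   0.125375   0.053125   0.507875]
det(I−A) = Σ_j (I−A)_1j·C_1j = (0.65)(0.483500) + (-0.05)(0.074125) + (0.00)(0.122375) + (-0.05)(0.361250) = 0.29250625
(I − A)⁻¹ = adj(I−A) / det(I−A) ≈
  [   1.6530     0.1308     0.0355     0.1509]
  [   0.2534     1.2713     0.2795     0.2248]
  [   0.4184     0.5812     1.2034     0.5397]
  [   1.2350     0.4286     0.1816     1.7363]
The output multiplier for sector j is the column-j sum of the Leontief inverse (I − A)⁻¹ = adj(I−A) / det(I−A).
Column 1 of adj(I−A): (0.483500, 0.074125, 0.122375, 0.361250); det(I−A) = 0.29250625.
m_1 = (0.483500 + 0.074125 + 0.122375 + 0.361250) / 0.29250625 = 1.04125 / 0.29250625 ≈ 3.560.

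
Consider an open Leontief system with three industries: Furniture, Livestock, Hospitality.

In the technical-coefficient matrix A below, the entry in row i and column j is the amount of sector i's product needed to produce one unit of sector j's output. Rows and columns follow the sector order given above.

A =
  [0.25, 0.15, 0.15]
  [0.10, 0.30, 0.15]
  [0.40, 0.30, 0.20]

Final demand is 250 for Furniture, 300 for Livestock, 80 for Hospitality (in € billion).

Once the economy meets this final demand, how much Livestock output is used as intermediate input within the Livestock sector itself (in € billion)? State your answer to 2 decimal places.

I − A =
  [   0.75    -0.15    -0.15]
  [  -0.10     0.70    -0.15]
  [  -0.40    -0.30     0.80]
Cofactors of I−A, C_ij = (−1)^(i+j)·(minor ij) (rows/columns in the sector order above):
  C_11 = (0.70)(0.80) − (-0.15)(-0.30) = 0.5150
  C_12 = −[(-0.10)(0.80) − (-0.15)(-0.40)] = 0.1400
  C_13 = (-0.10)(-0.30) − (0.70)(-0.40) = 0.3100
  C_21 = −[(-0.15)(0.80) − (-0.15)(-0.30)] = 0.1650
  C_22 = (0.75)(0.80) − (-0.15)(-0.40) = 0.5400
  C_23 = −[(0.75)(-0.30) − (-0.15)(-0.40)] = 0.2850
  C_31 = (-0.15)(-0.15) − (-0.15)(0.70) = 0.1275
  C_32 = −[(0.75)(-0.15) − (-0.15)(-0.10)] = 0.1275
  C_33 = (0.75)(0.70) − (-0.15)(-0.10) = 0.5100
det(I−A) = Σ_j (I−A)_1j·C_1j = (0.75)(0.5150) + (-0.15)(0.1400) + (-0.15)(0.3100) = 0.31875
adj(I−A) = Cᵀ =
  [ 0.5150   0.1650   0.1275]
  [ 0.1400   0.5400   0.1275]
  [ 0.3100   0.2850   0.5100]
(I − A)⁻¹ = adj(I−A) / det(I−A) ≈
  [   1.6157     0.5176     0.4000]
  [   0.4392     1.6941     0.4000]
  [   0.9725     0.8941     1.6000]
First solve x = (I − A)⁻¹ d = adj(I−A)·d / det(I−A); in particular x_2 = (0.1400·250 + 0.5400·300 + 0.1275·80) / 0.31875 = 207.20 / 0.31875 ≈ 650.0392.
Intermediate flow from 2 to 2: z_22 = a_22 · x_2 = 0.30 × 207.20 / 0.31875 = 62.16 / 0.31875 ≈ 195.01.

z_22 = 195.01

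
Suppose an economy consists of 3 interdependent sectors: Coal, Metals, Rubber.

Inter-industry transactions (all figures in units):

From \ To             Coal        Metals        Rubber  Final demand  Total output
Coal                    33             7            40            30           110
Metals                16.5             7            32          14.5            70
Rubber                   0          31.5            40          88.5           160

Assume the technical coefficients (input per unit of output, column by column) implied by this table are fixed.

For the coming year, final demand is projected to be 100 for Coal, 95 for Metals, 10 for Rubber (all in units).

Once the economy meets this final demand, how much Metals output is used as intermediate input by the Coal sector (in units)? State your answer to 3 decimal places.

z_MC = 30.978

Technical coefficients a_ij = z_ij / X_j:
  a_CC = 33/110 = 0.30, a_MC = 16.5/110 = 0.15, a_RC = 0/110 = 0.00
  a_CM = 7/70 = 0.10, a_MM = 7/70 = 0.10, a_RM = 31.5/70 = 0.45
  a_CR = 40/160 = 0.25, a_MR = 32/160 = 0.20, a_RR = 40/160 = 0.25
I − A =
  [   0.70    -0.10    -0.25]
  [  -0.15     0.90    -0.20]
  [   0.00    -0.45     0.75]
Cofactors of I−A, C_ij = (−1)^(i+j)·(minor ij) (rows/columns in the sector order above):
  C_11 = (0.90)(0.75) − (-0.20)(-0.45) = 0.5850
  C_12 = −[(-0.15)(0.75) − (-0.20)(0.00)] = 0.1125
  C_13 = (-0.15)(-0.45) − (0.90)(0.00) = 0.0675
  C_21 = −[(-0.10)(0.75) − (-0.25)(-0.45)] = 0.1875
  C_22 = (0.70)(0.75) − (-0.25)(0.00) = 0.5250
  C_23 = −[(0.70)(-0.45) − (-0.10)(0.00)] = 0.3150
  C_31 = (-0.10)(-0.20) − (-0.25)(0.90) = 0.2450
  C_32 = −[(0.70)(-0.20) − (-0.25)(-0.15)] = 0.1775
  C_33 = (0.70)(0.90) − (-0.10)(-0.15) = 0.6150
det(I−A) = Σ_j (I−A)_1j·C_1j = (0.70)(0.5850) + (-0.10)(0.1125) + (-0.25)(0.0675) = 0.381375
adj(I−A) = Cᵀ =
  [ 0.5850   0.1875   0.2450]
  [ 0.1125   0.5250   0.1775]
  [ 0.0675   0.3150   0.6150]
(I − A)⁻¹ = adj(I−A) / det(I−A) ≈
  [   1.5339     0.4916     0.6424]
  [   0.2950     1.3766     0.4654]
  [   0.1770     0.8260     1.6126]
First solve x = (I − A)⁻¹ d = adj(I−A)·d / det(I−A); in particular x_C = (0.5850·100 + 0.1875·95 + 0.2450·10) / 0.381375 = 78.7625 / 0.381375 ≈ 206.52245.
Intermediate flow from M to C: z_MC = a_MC · x_C = 0.15 × 78.7625 / 0.381375 = 11.814375 / 0.381375 ≈ 30.978.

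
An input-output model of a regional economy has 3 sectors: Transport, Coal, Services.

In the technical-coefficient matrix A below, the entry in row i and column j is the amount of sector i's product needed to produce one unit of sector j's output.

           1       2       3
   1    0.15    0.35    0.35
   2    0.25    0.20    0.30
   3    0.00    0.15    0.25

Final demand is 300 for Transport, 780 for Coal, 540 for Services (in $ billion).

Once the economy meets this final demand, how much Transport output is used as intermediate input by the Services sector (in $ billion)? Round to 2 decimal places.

z_13 = 383.53

I − A =
  [   0.85    -0.35    -0.35]
  [  -0.25     0.80    -0.30]
  [   0.00    -0.15     0.75]
Cofactors of I−A, C_ij = (−1)^(i+j)·(minor ij) (rows/columns in the sector order above):
  C_11 = (0.80)(0.75) − (-0.30)(-0.15) = 0.5550
  C_12 = −[(-0.25)(0.75) − (-0.30)(0.00)] = 0.1875
  C_13 = (-0.25)(-0.15) − (0.80)(0.00) = 0.0375
  C_21 = −[(-0.35)(0.75) − (-0.35)(-0.15)] = 0.3150
  C_22 = (0.85)(0.75) − (-0.35)(0.00) = 0.6375
  C_23 = −[(0.85)(-0.15) − (-0.35)(0.00)] = 0.1275
  C_31 = (-0.35)(-0.30) − (-0.35)(0.80) = 0.3850
  C_32 = −[(0.85)(-0.30) − (-0.35)(-0.25)] = 0.3425
  C_33 = (0.85)(0.80) − (-0.35)(-0.25) = 0.5925
det(I−A) = Σ_j (I−A)_1j·C_1j = (0.85)(0.5550) + (-0.35)(0.1875) + (-0.35)(0.0375) = 0.3930
adj(I−A) = Cᵀ =
  [ 0.5550   0.3150   0.3850]
  [ 0.1875   0.6375   0.3425]
  [ 0.0375   0.1275   0.5925]
(I − A)⁻¹ = adj(I−A) / det(I−A) ≈
  [   1.4122     0.8015     0.9796]
  [   0.4771     1.6221     0.8715]
  [   0.0954     0.3244     1.5076]
First solve x = (I − A)⁻¹ d = adj(I−A)·d / det(I−A); in particular x_3 = (0.0375·300 + 0.1275·780 + 0.5925·540) / 0.3930 = 430.65 / 0.3930 ≈ 1095.8015.
Intermediate flow from 1 to 3: z_13 = a_13 · x_3 = 0.35 × 430.65 / 0.3930 = 150.7275 / 0.3930 ≈ 383.53.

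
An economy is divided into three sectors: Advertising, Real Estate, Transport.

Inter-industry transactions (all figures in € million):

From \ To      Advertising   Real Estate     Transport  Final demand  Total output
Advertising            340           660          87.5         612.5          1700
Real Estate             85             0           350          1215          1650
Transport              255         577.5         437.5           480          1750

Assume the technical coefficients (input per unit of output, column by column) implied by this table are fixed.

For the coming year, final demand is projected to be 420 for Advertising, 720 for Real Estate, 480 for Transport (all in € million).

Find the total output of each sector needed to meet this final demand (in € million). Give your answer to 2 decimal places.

x_A = 1133.64, x_R = 1047.83, x_T = 1355.71

Technical coefficients a_ij = z_ij / X_j:
  a_AA = 340/1700 = 0.20, a_RA = 85/1700 = 0.05, a_TA = 255/1700 = 0.15
  a_AR = 660/1650 = 0.40, a_RR = 0/1650 = 0.00, a_TR = 577.5/1650 = 0.35
  a_AT = 87.5/1750 = 0.05, a_RT = 350/1750 = 0.20, a_TT = 437.5/1750 = 0.25
I − A =
  [   0.80    -0.40    -0.05]
  [  -0.05     1.00    -0.20]
  [  -0.15    -0.35     0.75]
Cofactors of I−A, C_ij = (−1)^(i+j)·(minor ij) (rows/columns in the sector order above):
  C_11 = (1.00)(0.75) − (-0.20)(-0.35) = 0.6800
  C_12 = −[(-0.05)(0.75) − (-0.20)(-0.15)] = 0.0675
  C_13 = (-0.05)(-0.35) − (1.00)(-0.15) = 0.1675
  C_21 = −[(-0.40)(0.75) − (-0.05)(-0.35)] = 0.3175
  C_22 = (0.80)(0.75) − (-0.05)(-0.15) = 0.5925
  C_23 = −[(0.80)(-0.35) − (-0.40)(-0.15)] = 0.3400
  C_31 = (-0.40)(-0.20) − (-0.05)(1.00) = 0.1300
  C_32 = −[(0.80)(-0.20) − (-0.05)(-0.05)] = 0.1625
  C_33 = (0.80)(1.00) − (-0.40)(-0.05) = 0.7800
det(I−A) = Σ_j (I−A)_1j·C_1j = (0.80)(0.6800) + (-0.40)(0.0675) + (-0.05)(0.1675) = 0.508625
adj(I−A) = Cᵀ =
  [ 0.6800   0.3175   0.1300]
  [ 0.0675   0.5925   0.1625]
  [ 0.1675   0.3400   0.7800]
(I − A)⁻¹ = adj(I−A) / det(I−A) ≈
  [   1.3369     0.6242     0.2556]
  [   0.1327     1.1649     0.3195]
  [   0.3293     0.6685     1.5335]
x = (I − A)⁻¹ d = adj(I−A)·d / det(I−A), with det(I−A) = 0.508625:
  x_A = (0.6800·420 + 0.3175·720 + 0.1300·480) / 0.508625 = 576.60 / 0.508625 ≈ 1133.64
  x_R = (0.0675·420 + 0.5925·720 + 0.1625·480) / 0.508625 = 532.95 / 0.508625 ≈ 1047.83
  x_T = (0.1675·420 + 0.3400·720 + 0.7800·480) / 0.508625 = 689.55 / 0.508625 ≈ 1355.71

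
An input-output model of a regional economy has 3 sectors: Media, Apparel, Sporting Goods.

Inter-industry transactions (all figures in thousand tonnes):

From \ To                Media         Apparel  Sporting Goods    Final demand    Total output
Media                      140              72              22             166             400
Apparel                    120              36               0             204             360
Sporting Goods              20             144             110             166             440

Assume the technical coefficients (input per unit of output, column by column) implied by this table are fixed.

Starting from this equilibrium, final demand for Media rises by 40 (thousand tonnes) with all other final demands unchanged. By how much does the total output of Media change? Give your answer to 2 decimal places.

Δx_1 = 70.04

Technical coefficients a_ij = z_ij / X_j:
  a_11 = 140/400 = 0.35, a_21 = 120/400 = 0.30, a_31 = 20/400 = 0.05
  a_12 = 72/360 = 0.20, a_22 = 36/360 = 0.10, a_32 = 144/360 = 0.40
  a_13 = 22/440 = 0.05, a_23 = 0/440 = 0.00, a_33 = 110/440 = 0.25
I − A =
  [   0.65    -0.20    -0.05]
  [  -0.30     0.90     0.00]
  [  -0.05    -0.40     0.75]
Cofactors of I−A, C_ij = (−1)^(i+j)·(minor ij) (rows/columns in the sector order above):
  C_11 = (0.90)(0.75) − (0.00)(-0.40) = 0.6750
  C_12 = −[(-0.30)(0.75) − (0.00)(-0.05)] = 0.2250
  C_13 = (-0.30)(-0.40) − (0.90)(-0.05) = 0.1650
  C_21 = −[(-0.20)(0.75) − (-0.05)(-0.40)] = 0.1700
  C_22 = (0.65)(0.75) − (-0.05)(-0.05) = 0.4850
  C_23 = −[(0.65)(-0.40) − (-0.20)(-0.05)] = 0.2700
  C_31 = (-0.20)(0.00) − (-0.05)(0.90) = 0.0450
  C_32 = −[(0.65)(0.00) − (-0.05)(-0.30)] = 0.0150
  C_33 = (0.65)(0.90) − (-0.20)(-0.30) = 0.5250
det(I−A) = Σ_j (I−A)_1j·C_1j = (0.65)(0.6750) + (-0.20)(0.2250) + (-0.05)(0.1650) = 0.3855
adj(I−A) = Cᵀ =
  [ 0.6750   0.1700   0.0450]
  [ 0.2250   0.4850   0.0150]
  [ 0.1650   0.2700   0.5250]
(I − A)⁻¹ = adj(I−A) / det(I−A) ≈
  [   1.7510     0.4410     0.1167]
  [   0.5837     1.2581     0.0389]
  [   0.4280     0.7004     1.3619]
Δx = (I − A)⁻¹ Δd with Δd having +40 in the Media component and 0 elsewhere.
So Δx_1 = L_11 · (+40), where L_11 = adj(I−A)_11 / det(I−A) = 0.6750 / 0.3855.
Δx_1 = 0.6750 × (+40) / 0.3855 = 27.00 / 0.3855 ≈ 70.04.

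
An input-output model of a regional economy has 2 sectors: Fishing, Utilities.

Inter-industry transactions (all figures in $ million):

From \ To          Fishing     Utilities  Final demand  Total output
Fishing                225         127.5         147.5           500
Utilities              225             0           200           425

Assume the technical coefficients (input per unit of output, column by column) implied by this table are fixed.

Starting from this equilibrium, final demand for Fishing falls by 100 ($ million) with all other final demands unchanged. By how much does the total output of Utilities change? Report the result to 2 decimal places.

Δx_U = -108.43

Technical coefficients a_ij = z_ij / X_j:
  a_FF = 225/500 = 0.45, a_UF = 225/500 = 0.45
  a_FU = 127.5/425 = 0.30, a_UU = 0/425 = 0.00
I − A =
  [   0.55    -0.30]
  [  -0.45     1.00]
det(I−A) = (0.55)(1.00) − (-0.30)(-0.45) = 0.4150
adj(I−A) = [[1.00, 0.30], [0.45, 0.55]]
(I − A)⁻¹ = adj(I−A) / det(I−A) ≈
  [   2.4096     0.7229]
  [   1.0843     1.3253]
Δx = (I − A)⁻¹ Δd with Δd having -100 in the Fishing component and 0 elsewhere.
So Δx_U = L_UF · (-100), where L_UF = adj(I−A)_UF / det(I−A) = 0.45 / 0.4150.
Δx_U = 0.45 × (-100) / 0.4150 = -45.00 / 0.4150 ≈ -108.43.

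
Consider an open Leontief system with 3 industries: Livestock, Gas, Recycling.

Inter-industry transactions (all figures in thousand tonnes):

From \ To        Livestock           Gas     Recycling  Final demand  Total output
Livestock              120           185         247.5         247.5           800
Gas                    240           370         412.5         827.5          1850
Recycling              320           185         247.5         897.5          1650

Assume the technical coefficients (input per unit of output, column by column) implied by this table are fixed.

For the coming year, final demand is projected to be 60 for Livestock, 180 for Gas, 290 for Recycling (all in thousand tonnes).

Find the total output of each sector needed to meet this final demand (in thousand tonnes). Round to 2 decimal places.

Technical coefficients a_ij = z_ij / X_j:
  a_LL = 120/800 = 0.15, a_GL = 240/800 = 0.30, a_RL = 320/800 = 0.40
  a_LG = 185/1850 = 0.10, a_GG = 370/1850 = 0.20, a_RG = 185/1850 = 0.10
  a_LR = 247.5/1650 = 0.15, a_GR = 412.5/1650 = 0.25, a_RR = 247.5/1650 = 0.15
I − A =
  [   0.85    -0.10    -0.15]
  [  -0.30     0.80    -0.25]
  [  -0.40    -0.10     0.85]
Cofactors of I−A, C_ij = (−1)^(i+j)·(minor ij) (rows/columns in the sector order above):
  C_11 = (0.80)(0.85) − (-0.25)(-0.10) = 0.6550
  C_12 = −[(-0.30)(0.85) − (-0.25)(-0.40)] = 0.3550
  C_13 = (-0.30)(-0.10) − (0.80)(-0.40) = 0.3500
  C_21 = −[(-0.10)(0.85) − (-0.15)(-0.10)] = 0.1000
  C_22 = (0.85)(0.85) − (-0.15)(-0.40) = 0.6625
  C_23 = −[(0.85)(-0.10) − (-0.10)(-0.40)] = 0.1250
  C_31 = (-0.10)(-0.25) − (-0.15)(0.80) = 0.1450
  C_32 = −[(0.85)(-0.25) − (-0.15)(-0.30)] = 0.2575
  C_33 = (0.85)(0.80) − (-0.10)(-0.30) = 0.6500
det(I−A) = Σ_j (I−A)_1j·C_1j = (0.85)(0.6550) + (-0.10)(0.3550) + (-0.15)(0.3500) = 0.46875
adj(I−A) = Cᵀ =
  [ 0.6550   0.1000   0.1450]
  [ 0.3550   0.6625   0.2575]
  [ 0.3500   0.1250   0.6500]
(I − A)⁻¹ = adj(I−A) / det(I−A) ≈
  [   1.3973     0.2133     0.3093]
  [   0.7573     1.4133     0.5493]
  [   0.7467     0.2667     1.3867]
x = (I − A)⁻¹ d = adj(I−A)·d / det(I−A), with det(I−A) = 0.46875:
  x_L = (0.6550·60 + 0.1000·180 + 0.1450·290) / 0.46875 = 99.35 / 0.46875 ≈ 211.95
  x_G = (0.3550·60 + 0.6625·180 + 0.2575·290) / 0.46875 = 215.225 / 0.46875 ≈ 459.15
  x_R = (0.3500·60 + 0.1250·180 + 0.6500·290) / 0.46875 = 232.00 / 0.46875 ≈ 494.93

x_L = 211.95, x_G = 459.15, x_R = 494.93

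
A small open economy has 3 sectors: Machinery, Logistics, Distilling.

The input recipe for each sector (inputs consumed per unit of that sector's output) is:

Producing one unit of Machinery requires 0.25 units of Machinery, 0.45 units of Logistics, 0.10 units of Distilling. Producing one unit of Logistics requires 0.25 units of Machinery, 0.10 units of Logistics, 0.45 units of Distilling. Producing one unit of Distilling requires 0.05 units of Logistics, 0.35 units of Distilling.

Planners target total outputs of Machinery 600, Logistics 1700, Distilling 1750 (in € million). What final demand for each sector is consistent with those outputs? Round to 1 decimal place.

d_M = 25.0, d_L = 1172.5, d_D = 312.5

I − A =
  [   0.75    -0.25     0.00]
  [  -0.45     0.90    -0.05]
  [  -0.10    -0.45     0.65]
d = (I − A) x:
  d_M = (+0.75)·600 + (-0.25)·1700 + (+0.00)·1750 = 25.0
  d_L = (-0.45)·600 + (+0.90)·1700 + (-0.05)·1750 = 1172.5
  d_D = (-0.10)·600 + (-0.45)·1700 + (+0.65)·1750 = 312.5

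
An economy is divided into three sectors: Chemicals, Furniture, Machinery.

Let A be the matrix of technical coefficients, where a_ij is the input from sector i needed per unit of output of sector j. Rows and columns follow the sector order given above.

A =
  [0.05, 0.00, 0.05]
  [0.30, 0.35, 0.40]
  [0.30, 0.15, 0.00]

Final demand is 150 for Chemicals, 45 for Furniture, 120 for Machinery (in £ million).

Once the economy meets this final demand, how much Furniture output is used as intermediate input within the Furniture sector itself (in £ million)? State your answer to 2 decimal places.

z_22 = 97.29

I − A =
  [   0.95     0.00    -0.05]
  [  -0.30     0.65    -0.40]
  [  -0.30    -0.15     1.00]
Cofactors of I−A, C_ij = (−1)^(i+j)·(minor ij) (rows/columns in the sector order above):
  C_11 = (0.65)(1.00) − (-0.40)(-0.15) = 0.5900
  C_12 = −[(-0.30)(1.00) − (-0.40)(-0.30)] = 0.4200
  C_13 = (-0.30)(-0.15) − (0.65)(-0.30) = 0.2400
  C_21 = −[(0.00)(1.00) − (-0.05)(-0.15)] = 0.0075
  C_22 = (0.95)(1.00) − (-0.05)(-0.30) = 0.9350
  C_23 = −[(0.95)(-0.15) − (0.00)(-0.30)] = 0.1425
  C_31 = (0.00)(-0.40) − (-0.05)(0.65) = 0.0325
  C_32 = −[(0.95)(-0.40) − (-0.05)(-0.30)] = 0.3950
  C_33 = (0.95)(0.65) − (0.00)(-0.30) = 0.6175
det(I−A) = Σ_j (I−A)_1j·C_1j = (0.95)(0.5900) + (0.00)(0.4200) + (-0.05)(0.2400) = 0.5485
adj(I−A) = Cᵀ =
  [ 0.5900   0.0075   0.0325]
  [ 0.4200   0.9350   0.3950]
  [ 0.2400   0.1425   0.6175]
(I − A)⁻¹ = adj(I−A) / det(I−A) ≈
  [   1.0757     0.0137     0.0593]
  [   0.7657     1.7046     0.7201]
  [   0.4376     0.2598     1.1258]
First solve x = (I − A)⁻¹ d = adj(I−A)·d / det(I−A); in particular x_2 = (0.4200·150 + 0.9350·45 + 0.3950·120) / 0.5485 = 152.475 / 0.5485 ≈ 277.9854.
Intermediate flow from 2 to 2: z_22 = a_22 · x_2 = 0.35 × 152.475 / 0.5485 = 53.36625 / 0.5485 ≈ 97.29.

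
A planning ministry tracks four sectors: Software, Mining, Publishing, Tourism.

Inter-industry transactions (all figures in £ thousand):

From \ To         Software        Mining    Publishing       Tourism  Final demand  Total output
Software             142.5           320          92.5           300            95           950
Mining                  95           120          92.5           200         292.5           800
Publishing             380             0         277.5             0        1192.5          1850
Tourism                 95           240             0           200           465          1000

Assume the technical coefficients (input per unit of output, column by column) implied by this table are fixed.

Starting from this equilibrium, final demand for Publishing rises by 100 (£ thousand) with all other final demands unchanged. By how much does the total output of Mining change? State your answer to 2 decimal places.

Technical coefficients a_ij = z_ij / X_j:
  a_SS = 142.5/950 = 0.15, a_MS = 95/950 = 0.10, a_PS = 380/950 = 0.40, a_TS = 95/950 = 0.10
  a_SM = 320/800 = 0.40, a_MM = 120/800 = 0.15, a_PM = 0/800 = 0.00, a_TM = 240/800 = 0.30
  a_SP = 92.5/1850 = 0.05, a_MP = 92.5/1850 = 0.05, a_PP = 277.5/1850 = 0.15, a_TP = 0/1850 = 0.00
  a_ST = 300/1000 = 0.30, a_MT = 200/1000 = 0.20, a_PT = 0/1000 = 0.00, a_TT = 200/1000 = 0.20
I − A =
  [   0.85    -0.40    -0.05    -0.30]
  [  -0.10     0.85    -0.05    -0.20]
  [  -0.40     0.00     0.85     0.00]
  [  -0.10    -0.30     0.00     0.80]
Compute the cofactors C_ij = (−1)^(i+j)·(3×3 minor ij) of I−A; the adjugate is their transpose:
adj(I−A) = Cᵀ =
  [ 0.527000   0.348500   0.051500   0.284750]
  [ 0.101000   0.536500   0.037500   0.172000]
  [ 0.248000   0.164000   0.452500   0.134000]
  [ 0.103750   0.244750   0.020500   0.555125]
det(I−A) = Σ_j (I−A)_1j·C_1j = (0.85)(0.527000) + (-0.40)(0.101000) + (-0.05)(0.248000) + (-0.30)(0.103750) = 0.364025
(I − A)⁻¹ = adj(I−A) / det(I−A) ≈
  [   1.4477     0.9574     0.1415     0.7822]
  [   0.2775     1.4738     0.1030     0.4725]
  [   0.6813     0.4505     1.2430     0.3681]
  [   0.2850     0.6723     0.0563     1.5250]
Δx = (I − A)⁻¹ Δd with Δd having +100 in the Publishing component and 0 elsewhere.
So Δx_M = L_MP · (+100), where L_MP = adj(I−A)_MP / det(I−A) = 0.037500 / 0.364025.
Δx_M = 0.037500 × (+100) / 0.364025 = 3.75 / 0.364025 ≈ 10.30.

Δx_M = 10.30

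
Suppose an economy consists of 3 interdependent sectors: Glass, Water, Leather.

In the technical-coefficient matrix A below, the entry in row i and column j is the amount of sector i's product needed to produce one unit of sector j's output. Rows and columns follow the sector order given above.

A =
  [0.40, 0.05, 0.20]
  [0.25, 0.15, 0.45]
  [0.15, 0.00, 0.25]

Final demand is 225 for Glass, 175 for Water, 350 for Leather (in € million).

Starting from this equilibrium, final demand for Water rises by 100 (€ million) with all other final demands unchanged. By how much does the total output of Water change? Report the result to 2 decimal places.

Δx_W = 122.00

I − A =
  [   0.60    -0.05    -0.20]
  [  -0.25     0.85    -0.45]
  [  -0.15     0.00     0.75]
Cofactors of I−A, C_ij = (−1)^(i+j)·(minor ij) (rows/columns in the sector order above):
  C_11 = (0.85)(0.75) − (-0.45)(0.00) = 0.6375
  C_12 = −[(-0.25)(0.75) − (-0.45)(-0.15)] = 0.2550
  C_13 = (-0.25)(0.00) − (0.85)(-0.15) = 0.1275
  C_21 = −[(-0.05)(0.75) − (-0.20)(0.00)] = 0.0375
  C_22 = (0.60)(0.75) − (-0.20)(-0.15) = 0.4200
  C_23 = −[(0.60)(0.00) − (-0.05)(-0.15)] = 0.0075
  C_31 = (-0.05)(-0.45) − (-0.20)(0.85) = 0.1925
  C_32 = −[(0.60)(-0.45) − (-0.20)(-0.25)] = 0.3200
  C_33 = (0.60)(0.85) − (-0.05)(-0.25) = 0.4975
det(I−A) = Σ_j (I−A)_1j·C_1j = (0.60)(0.6375) + (-0.05)(0.2550) + (-0.20)(0.1275) = 0.34425
adj(I−A) = Cᵀ =
  [ 0.6375   0.0375   0.1925]
  [ 0.2550   0.4200   0.3200]
  [ 0.1275   0.0075   0.4975]
(I − A)⁻¹ = adj(I−A) / det(I−A) ≈
  [   1.8519     0.1089     0.5592]
  [   0.7407     1.2200     0.9296]
  [   0.3704     0.0218     1.4452]
Δx = (I − A)⁻¹ Δd with Δd having +100 in the Water component and 0 elsewhere.
So Δx_W = L_WW · (+100), where L_WW = adj(I−A)_WW / det(I−A) = 0.4200 / 0.34425.
Δx_W = 0.4200 × (+100) / 0.34425 = 42.00 / 0.34425 ≈ 122.00.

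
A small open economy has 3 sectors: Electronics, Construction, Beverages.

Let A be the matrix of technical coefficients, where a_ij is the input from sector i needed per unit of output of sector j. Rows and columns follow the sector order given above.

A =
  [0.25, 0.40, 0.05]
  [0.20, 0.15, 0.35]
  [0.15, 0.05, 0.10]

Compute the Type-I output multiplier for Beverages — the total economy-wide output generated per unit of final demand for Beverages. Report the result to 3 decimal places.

m_B = 2.198

I − A =
  [   0.75    -0.40    -0.05]
  [  -0.20     0.85    -0.35]
  [  -0.15    -0.05     0.90]
Cofactors of I−A, C_ij = (−1)^(i+j)·(minor ij) (rows/columns in the sector order above):
  C_11 = (0.85)(0.90) − (-0.35)(-0.05) = 0.7475
  C_12 = −[(-0.20)(0.90) − (-0.35)(-0.15)] = 0.2325
  C_13 = (-0.20)(-0.05) − (0.85)(-0.15) = 0.1375
  C_21 = −[(-0.40)(0.90) − (-0.05)(-0.05)] = 0.3625
  C_22 = (0.75)(0.90) − (-0.05)(-0.15) = 0.6675
  C_23 = −[(0.75)(-0.05) − (-0.40)(-0.15)] = 0.0975
  C_31 = (-0.40)(-0.35) − (-0.05)(0.85) = 0.1825
  C_32 = −[(0.75)(-0.35) − (-0.05)(-0.20)] = 0.2725
  C_33 = (0.75)(0.85) − (-0.40)(-0.20) = 0.5575
det(I−A) = Σ_j (I−A)_1j·C_1j = (0.75)(0.7475) + (-0.40)(0.2325) + (-0.05)(0.1375) = 0.46075
adj(I−A) = Cᵀ =
  [ 0.7475   0.3625   0.1825]
  [ 0.2325   0.6675   0.2725]
  [ 0.1375   0.0975   0.5575]
(I − A)⁻¹ = adj(I−A) / det(I−A) ≈
  [   1.6224     0.7868     0.3961]
  [   0.5046     1.4487     0.5914]
  [   0.2984     0.2116     1.2100]
The output multiplier for sector j is the column-j sum of the Leontief inverse (I − A)⁻¹ = adj(I−A) / det(I−A).
Column B of adj(I−A): (0.1825, 0.2725, 0.5575); det(I−A) = 0.46075.
m_B = (0.1825 + 0.2725 + 0.5575) / 0.46075 = 1.0125 / 0.46075 ≈ 2.198.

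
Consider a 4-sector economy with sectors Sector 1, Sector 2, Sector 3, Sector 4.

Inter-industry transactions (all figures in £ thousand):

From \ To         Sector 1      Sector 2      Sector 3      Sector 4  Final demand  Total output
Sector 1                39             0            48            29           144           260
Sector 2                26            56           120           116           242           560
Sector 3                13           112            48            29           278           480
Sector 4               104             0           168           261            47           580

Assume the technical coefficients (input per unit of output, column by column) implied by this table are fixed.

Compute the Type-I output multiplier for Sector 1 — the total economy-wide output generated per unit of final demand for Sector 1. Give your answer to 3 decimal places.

Technical coefficients a_ij = z_ij / X_j:
  a_11 = 39/260 = 0.15, a_21 = 26/260 = 0.10, a_31 = 13/260 = 0.05, a_41 = 104/260 = 0.40
  a_12 = 0/560 = 0.00, a_22 = 56/560 = 0.10, a_32 = 112/560 = 0.20, a_42 = 0/560 = 0.00
  a_13 = 48/480 = 0.10, a_23 = 120/480 = 0.25, a_33 = 48/480 = 0.10, a_43 = 168/480 = 0.35
  a_14 = 29/580 = 0.05, a_24 = 116/580 = 0.20, a_34 = 29/580 = 0.05, a_44 = 261/580 = 0.45
I − A =
  [   0.85     0.00    -0.10    -0.05]
  [  -0.10     0.90    -0.25    -0.20]
  [  -0.05    -0.20     0.90    -0.05]
  [  -0.40     0.00    -0.35     0.55]
Compute the cofactors C_ij = (−1)^(i+j)·(3×3 minor ij) of I−A; the adjugate is their transpose:
adj(I−A) = Cᵀ =
  [ 0.388250   0.014500   0.065250   0.046500]
  [ 0.135125   0.382250   0.186625   0.168250]
  [ 0.069750   0.089500   0.402750   0.075500]
  [ 0.326750   0.067500   0.303750   0.639500]
det(I−A) = Σ_j (I−A)_1j·C_1j = (0.85)(0.388250) + (0.00)(0.135125) + (-0.10)(0.069750) + (-0.05)(0.326750) = 0.3067
(I − A)⁻¹ = adj(I−A) / det(I−A) ≈
  [   1.2659     0.0473     0.2127     0.1516]
  [   0.4406     1.2463     0.6085     0.5486]
  [   0.2274     0.2918     1.3132     0.2462]
  [   1.0654     0.2201     0.9904     2.0851]
The output multiplier for sector j is the column-j sum of the Leontief inverse (I − A)⁻¹ = adj(I−A) / det(I−A).
Column 1 of adj(I−A): (0.388250, 0.135125, 0.069750, 0.326750); det(I−A) = 0.3067.
m_1 = (0.388250 + 0.135125 + 0.069750 + 0.326750) / 0.3067 = 0.919875 / 0.3067 ≈ 2.999.

m_1 = 2.999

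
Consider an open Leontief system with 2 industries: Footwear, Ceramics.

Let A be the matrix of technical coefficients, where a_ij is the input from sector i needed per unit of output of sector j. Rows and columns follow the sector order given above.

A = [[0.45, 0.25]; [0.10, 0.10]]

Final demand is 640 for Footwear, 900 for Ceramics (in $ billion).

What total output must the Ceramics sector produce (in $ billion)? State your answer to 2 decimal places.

x_2 = 1189.36

I − A =
  [   0.55    -0.25]
  [  -0.10     0.90]
det(I−A) = (0.55)(0.90) − (-0.25)(-0.10) = 0.4700
adj(I−A) = [[0.90, 0.25], [0.10, 0.55]]
(I − A)⁻¹ = adj(I−A) / det(I−A) ≈
  [   1.9149     0.5319]
  [   0.2128     1.1702]
x = (I − A)⁻¹ d = adj(I−A)·d / det(I−A), with det(I−A) = 0.4700:
  x_1 = (0.90·640 + 0.25·900) / 0.4700 = 801.00 / 0.4700 ≈ 1704.26
  x_2 = (0.10·640 + 0.55·900) / 0.4700 = 559.00 / 0.4700 ≈ 1189.36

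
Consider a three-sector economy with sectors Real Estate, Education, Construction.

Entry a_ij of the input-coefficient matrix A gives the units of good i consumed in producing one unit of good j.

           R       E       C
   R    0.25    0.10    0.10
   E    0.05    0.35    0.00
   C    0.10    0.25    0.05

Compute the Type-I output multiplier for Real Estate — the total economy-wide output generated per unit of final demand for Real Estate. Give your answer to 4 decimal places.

I − A =
  [   0.75    -0.10    -0.10]
  [  -0.05     0.65     0.00]
  [  -0.10    -0.25     0.95]
Cofactors of I−A, C_ij = (−1)^(i+j)·(minor ij) (rows/columns in the sector order above):
  C_11 = (0.65)(0.95) − (0.00)(-0.25) = 0.6175
  C_12 = −[(-0.05)(0.95) − (0.00)(-0.10)] = 0.0475
  C_13 = (-0.05)(-0.25) − (0.65)(-0.10) = 0.0775
  C_21 = −[(-0.10)(0.95) − (-0.10)(-0.25)] = 0.1200
  C_22 = (0.75)(0.95) − (-0.10)(-0.10) = 0.7025
  C_23 = −[(0.75)(-0.25) − (-0.10)(-0.10)] = 0.1975
  C_31 = (-0.10)(0.00) − (-0.10)(0.65) = 0.0650
  C_32 = −[(0.75)(0.00) − (-0.10)(-0.05)] = 0.0050
  C_33 = (0.75)(0.65) − (-0.10)(-0.05) = 0.4825
det(I−A) = Σ_j (I−A)_1j·C_1j = (0.75)(0.6175) + (-0.10)(0.0475) + (-0.10)(0.0775) = 0.450625
adj(I−A) = Cᵀ =
  [ 0.6175   0.1200   0.0650]
  [ 0.0475   0.7025   0.0050]
  [ 0.0775   0.1975   0.4825]
(I − A)⁻¹ = adj(I−A) / det(I−A) ≈
  [   1.37032     0.26630     0.14424]
  [   0.10541     1.55895     0.01110]
  [   0.17198     0.43828     1.07074]
The output multiplier for sector j is the column-j sum of the Leontief inverse (I − A)⁻¹ = adj(I−A) / det(I−A).
Column R of adj(I−A): (0.6175, 0.0475, 0.0775); det(I−A) = 0.450625.
m_R = (0.6175 + 0.0475 + 0.0775) / 0.450625 = 0.7425 / 0.450625 ≈ 1.6477.

m_R = 1.6477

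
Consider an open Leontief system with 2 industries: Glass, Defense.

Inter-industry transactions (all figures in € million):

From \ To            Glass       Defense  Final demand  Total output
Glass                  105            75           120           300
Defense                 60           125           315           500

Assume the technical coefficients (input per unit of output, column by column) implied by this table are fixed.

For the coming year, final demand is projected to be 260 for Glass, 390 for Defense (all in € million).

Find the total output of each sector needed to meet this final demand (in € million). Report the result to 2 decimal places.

Technical coefficients a_ij = z_ij / X_j:
  a_GG = 105/300 = 0.35, a_DG = 60/300 = 0.20
  a_GD = 75/500 = 0.15, a_DD = 125/500 = 0.25
I − A =
  [   0.65    -0.15]
  [  -0.20     0.75]
det(I−A) = (0.65)(0.75) − (-0.15)(-0.20) = 0.4575
adj(I−A) = [[0.75, 0.15], [0.20, 0.65]]
(I − A)⁻¹ = adj(I−A) / det(I−A) ≈
  [   1.6393     0.3279]
  [   0.4372     1.4208]
x = (I − A)⁻¹ d = adj(I−A)·d / det(I−A), with det(I−A) = 0.4575:
  x_G = (0.75·260 + 0.15·390) / 0.4575 = 253.50 / 0.4575 ≈ 554.10
  x_D = (0.20·260 + 0.65·390) / 0.4575 = 305.50 / 0.4575 ≈ 667.76

x_G = 554.10, x_D = 667.76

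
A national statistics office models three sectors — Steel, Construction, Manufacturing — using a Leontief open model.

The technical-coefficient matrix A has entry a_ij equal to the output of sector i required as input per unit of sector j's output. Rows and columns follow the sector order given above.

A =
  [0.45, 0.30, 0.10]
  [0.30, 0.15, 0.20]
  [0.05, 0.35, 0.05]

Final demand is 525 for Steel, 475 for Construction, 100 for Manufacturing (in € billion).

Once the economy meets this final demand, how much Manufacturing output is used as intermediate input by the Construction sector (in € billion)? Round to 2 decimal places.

I − A =
  [   0.55    -0.30    -0.10]
  [  -0.30     0.85    -0.20]
  [  -0.05    -0.35     0.95]
Cofactors of I−A, C_ij = (−1)^(i+j)·(minor ij) (rows/columns in the sector order above):
  C_11 = (0.85)(0.95) − (-0.20)(-0.35) = 0.7375
  C_12 = −[(-0.30)(0.95) − (-0.20)(-0.05)] = 0.2950
  C_13 = (-0.30)(-0.35) − (0.85)(-0.05) = 0.1475
  C_21 = −[(-0.30)(0.95) − (-0.10)(-0.35)] = 0.3200
  C_22 = (0.55)(0.95) − (-0.10)(-0.05) = 0.5175
  C_23 = −[(0.55)(-0.35) − (-0.30)(-0.05)] = 0.2075
  C_31 = (-0.30)(-0.20) − (-0.10)(0.85) = 0.1450
  C_32 = −[(0.55)(-0.20) − (-0.10)(-0.30)] = 0.1400
  C_33 = (0.55)(0.85) − (-0.30)(-0.30) = 0.3775
det(I−A) = Σ_j (I−A)_1j·C_1j = (0.55)(0.7375) + (-0.30)(0.2950) + (-0.10)(0.1475) = 0.302375
adj(I−A) = Cᵀ =
  [ 0.7375   0.3200   0.1450]
  [ 0.2950   0.5175   0.1400]
  [ 0.1475   0.2075   0.3775]
(I − A)⁻¹ = adj(I−A) / det(I−A) ≈
  [   2.4390     1.0583     0.4795]
  [   0.9756     1.7115     0.4630]
  [   0.4878     0.6862     1.2484]
First solve x = (I − A)⁻¹ d = adj(I−A)·d / det(I−A); in particular x_C = (0.2950·525 + 0.5175·475 + 0.1400·100) / 0.302375 = 414.6875 / 0.302375 ≈ 1371.4345.
Intermediate flow from M to C: z_MC = a_MC · x_C = 0.35 × 414.6875 / 0.302375 = 145.140625 / 0.302375 ≈ 480.00.

z_MC = 480.00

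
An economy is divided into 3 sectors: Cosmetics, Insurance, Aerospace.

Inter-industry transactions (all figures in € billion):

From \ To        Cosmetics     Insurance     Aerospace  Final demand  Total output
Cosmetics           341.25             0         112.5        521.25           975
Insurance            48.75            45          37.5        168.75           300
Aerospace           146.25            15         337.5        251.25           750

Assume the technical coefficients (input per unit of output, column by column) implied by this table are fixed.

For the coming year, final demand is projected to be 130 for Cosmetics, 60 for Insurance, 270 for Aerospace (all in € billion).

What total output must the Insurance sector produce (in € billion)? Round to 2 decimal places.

x_2 = 125.38

Technical coefficients a_ij = z_ij / X_j:
  a_11 = 341.25/975 = 0.35, a_21 = 48.75/975 = 0.05, a_31 = 146.25/975 = 0.15
  a_12 = 0/300 = 0.00, a_22 = 45/300 = 0.15, a_32 = 15/300 = 0.05
  a_13 = 112.5/750 = 0.15, a_23 = 37.5/750 = 0.05, a_33 = 337.5/750 = 0.45
I − A =
  [   0.65     0.00    -0.15]
  [  -0.05     0.85    -0.05]
  [  -0.15    -0.05     0.55]
Cofactors of I−A, C_ij = (−1)^(i+j)·(minor ij) (rows/columns in the sector order above):
  C_11 = (0.85)(0.55) − (-0.05)(-0.05) = 0.4650
  C_12 = −[(-0.05)(0.55) − (-0.05)(-0.15)] = 0.0350
  C_13 = (-0.05)(-0.05) − (0.85)(-0.15) = 0.1300
  C_21 = −[(0.00)(0.55) − (-0.15)(-0.05)] = 0.0075
  C_22 = (0.65)(0.55) − (-0.15)(-0.15) = 0.3350
  C_23 = −[(0.65)(-0.05) − (0.00)(-0.15)] = 0.0325
  C_31 = (0.00)(-0.05) − (-0.15)(0.85) = 0.1275
  C_32 = −[(0.65)(-0.05) − (-0.15)(-0.05)] = 0.0400
  C_33 = (0.65)(0.85) − (0.00)(-0.05) = 0.5525
det(I−A) = Σ_j (I−A)_1j·C_1j = (0.65)(0.4650) + (0.00)(0.0350) + (-0.15)(0.1300) = 0.28275
adj(I−A) = Cᵀ =
  [ 0.4650   0.0075   0.1275]
  [ 0.0350   0.3350   0.0400]
  [ 0.1300   0.0325   0.5525]
(I − A)⁻¹ = adj(I−A) / det(I−A) ≈
  [   1.6446     0.0265     0.4509]
  [   0.1238     1.1848     0.1415]
  [   0.4598     0.1149     1.9540]
x = (I − A)⁻¹ d = adj(I−A)·d / det(I−A), with det(I−A) = 0.28275:
  x_1 = (0.4650·130 + 0.0075·60 + 0.1275·270) / 0.28275 = 95.325 / 0.28275 ≈ 337.14
  x_2 = (0.0350·130 + 0.3350·60 + 0.0400·270) / 0.28275 = 35.45 / 0.28275 ≈ 125.38
  x_3 = (0.1300·130 + 0.0325·60 + 0.5525·270) / 0.28275 = 168.025 / 0.28275 ≈ 594.25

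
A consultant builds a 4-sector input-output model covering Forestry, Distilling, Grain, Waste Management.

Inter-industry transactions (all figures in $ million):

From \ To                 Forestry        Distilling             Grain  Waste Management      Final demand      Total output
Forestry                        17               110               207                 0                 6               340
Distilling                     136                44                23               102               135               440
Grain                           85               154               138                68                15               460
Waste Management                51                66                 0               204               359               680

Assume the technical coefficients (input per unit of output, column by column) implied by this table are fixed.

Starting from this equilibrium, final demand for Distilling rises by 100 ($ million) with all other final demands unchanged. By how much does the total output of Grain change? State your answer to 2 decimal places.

Δx_3 = 139.20

Technical coefficients a_ij = z_ij / X_j:
  a_11 = 17/340 = 0.05, a_21 = 136/340 = 0.40, a_31 = 85/340 = 0.25, a_41 = 51/340 = 0.15
  a_12 = 110/440 = 0.25, a_22 = 44/440 = 0.10, a_32 = 154/440 = 0.35, a_42 = 66/440 = 0.15
  a_13 = 207/460 = 0.45, a_23 = 23/460 = 0.05, a_33 = 138/460 = 0.30, a_43 = 0/460 = 0.00
  a_14 = 0/680 = 0.00, a_24 = 102/680 = 0.15, a_34 = 68/680 = 0.10, a_44 = 204/680 = 0.30
I − A =
  [   0.95    -0.25    -0.45     0.00]
  [  -0.40     0.90    -0.05    -0.15]
  [  -0.25    -0.35     0.70    -0.10]
  [  -0.15    -0.15     0.00     0.70]
Compute the cofactors C_ij = (−1)^(i+j)·(3×3 minor ij) of I−A; the adjugate is their transpose:
adj(I−A) = Cᵀ =
  [ 0.412250   0.239500   0.282125   0.091625]
  [ 0.221250   0.380000   0.169375   0.105625]
  [ 0.277250   0.294500   0.501500   0.134750]
  [ 0.135750   0.132750   0.096750   0.344500]
det(I−A) = Σ_j (I−A)_1j·C_1j = (0.95)(0.412250) + (-0.25)(0.221250) + (-0.45)(0.277250) + (0.00)(0.135750) = 0.2115625
(I − A)⁻¹ = adj(I−A) / det(I−A) ≈
  [   1.9486     1.1321     1.3335     0.4331]
  [   1.0458     1.7962     0.8006     0.4993]
  [   1.3105     1.3920     2.3705     0.6369]
  [   0.6417     0.6275     0.4573     1.6284]
Δx = (I − A)⁻¹ Δd with Δd having +100 in the Distilling component and 0 elsewhere.
So Δx_3 = L_32 · (+100), where L_32 = adj(I−A)_32 / det(I−A) = 0.294500 / 0.2115625.
Δx_3 = 0.294500 × (+100) / 0.2115625 = 29.45 / 0.2115625 ≈ 139.20.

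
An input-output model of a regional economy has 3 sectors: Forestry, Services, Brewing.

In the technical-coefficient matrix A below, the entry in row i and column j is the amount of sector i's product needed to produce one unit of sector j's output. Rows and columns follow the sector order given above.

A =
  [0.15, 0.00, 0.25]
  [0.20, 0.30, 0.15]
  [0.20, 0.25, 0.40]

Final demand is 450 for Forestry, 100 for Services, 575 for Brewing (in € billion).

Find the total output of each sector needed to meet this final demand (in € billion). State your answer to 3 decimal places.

I − A =
  [   0.85     0.00    -0.25]
  [  -0.20     0.70    -0.15]
  [  -0.20    -0.25     0.60]
Cofactors of I−A, C_ij = (−1)^(i+j)·(minor ij) (rows/columns in the sector order above):
  C_11 = (0.70)(0.60) − (-0.15)(-0.25) = 0.3825
  C_12 = −[(-0.20)(0.60) − (-0.15)(-0.20)] = 0.1500
  C_13 = (-0.20)(-0.25) − (0.70)(-0.20) = 0.1900
  C_21 = −[(0.00)(0.60) − (-0.25)(-0.25)] = 0.0625
  C_22 = (0.85)(0.60) − (-0.25)(-0.20) = 0.4600
  C_23 = −[(0.85)(-0.25) − (0.00)(-0.20)] = 0.2125
  C_31 = (0.00)(-0.15) − (-0.25)(0.70) = 0.1750
  C_32 = −[(0.85)(-0.15) − (-0.25)(-0.20)] = 0.1775
  C_33 = (0.85)(0.70) − (0.00)(-0.20) = 0.5950
det(I−A) = Σ_j (I−A)_1j·C_1j = (0.85)(0.3825) + (0.00)(0.1500) + (-0.25)(0.1900) = 0.277625
adj(I−A) = Cᵀ =
  [ 0.3825   0.0625   0.1750]
  [ 0.1500   0.4600   0.1775]
  [ 0.1900   0.2125   0.5950]
(I − A)⁻¹ = adj(I−A) / det(I−A) ≈
  [   1.3778     0.2251     0.6303]
  [   0.5403     1.6569     0.6394]
  [   0.6844     0.7654     2.1432]
x = (I − A)⁻¹ d = adj(I−A)·d / det(I−A), with det(I−A) = 0.277625:
  x_F = (0.3825·450 + 0.0625·100 + 0.1750·575) / 0.277625 = 279.00 / 0.277625 ≈ 1004.953
  x_S = (0.1500·450 + 0.4600·100 + 0.1775·575) / 0.277625 = 215.5625 / 0.277625 ≈ 776.452
  x_B = (0.1900·450 + 0.2125·100 + 0.5950·575) / 0.277625 = 448.875 / 0.277625 ≈ 1616.839

x_F = 1004.953, x_S = 776.452, x_B = 1616.839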